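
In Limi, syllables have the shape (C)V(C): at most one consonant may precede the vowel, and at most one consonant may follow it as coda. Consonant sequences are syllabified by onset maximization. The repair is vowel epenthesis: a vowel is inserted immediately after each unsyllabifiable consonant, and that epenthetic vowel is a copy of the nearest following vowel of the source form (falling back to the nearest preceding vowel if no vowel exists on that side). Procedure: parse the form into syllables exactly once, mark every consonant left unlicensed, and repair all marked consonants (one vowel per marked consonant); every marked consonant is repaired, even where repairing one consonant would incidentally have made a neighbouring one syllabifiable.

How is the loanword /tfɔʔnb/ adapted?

Syllabifying with onset maximization leaves /t/, /n/, /b/ stranded (at most one coda consonant is licensed; onsets are limited to one consonant).
Each unlicensed consonant becomes the onset of a new syllable: /t/ → /tɔ/, /n/ → /nɔ/, /b/ → /bɔ/.

tɔfɔʔnɔbɔ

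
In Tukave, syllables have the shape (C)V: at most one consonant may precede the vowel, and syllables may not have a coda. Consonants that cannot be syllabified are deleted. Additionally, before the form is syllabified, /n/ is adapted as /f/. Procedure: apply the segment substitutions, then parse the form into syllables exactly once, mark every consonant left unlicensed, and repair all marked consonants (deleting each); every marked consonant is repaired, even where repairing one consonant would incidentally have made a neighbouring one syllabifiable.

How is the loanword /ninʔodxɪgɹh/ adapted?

Substitution: /n/ → /f/, giving /fifʔodxɪgɹh/.
Under (C)V, the unsyllabifiable consonants are /f/, /d/, /g/, /ɹ/, /h/ (no codas are permitted; onsets are limited to one consonant).
Each unlicensed consonant is deleted: /f/, /d/, /g/, /ɹ/, /h/.

fiʔoxɪ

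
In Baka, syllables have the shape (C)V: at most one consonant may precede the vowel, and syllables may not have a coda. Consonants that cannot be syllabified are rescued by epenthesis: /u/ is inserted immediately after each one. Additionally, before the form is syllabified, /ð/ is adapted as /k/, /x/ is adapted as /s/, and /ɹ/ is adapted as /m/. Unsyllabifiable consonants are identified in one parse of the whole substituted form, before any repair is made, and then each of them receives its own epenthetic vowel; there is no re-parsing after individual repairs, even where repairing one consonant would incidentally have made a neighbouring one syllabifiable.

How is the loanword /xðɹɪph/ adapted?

sukumɪpuhu

Substitution: /x/ → /s/, /ð/ → /k/, /ɹ/ → /m/, giving /skmɪph/.
Syllabifying with onset maximization leaves /s/, /k/, /p/, /h/ stranded (no codas are permitted; onsets are limited to one consonant).
Epenthesis after each stranded consonant: /s/ → /su/, /k/ → /ku/, /p/ → /pu/, /h/ → /hu/.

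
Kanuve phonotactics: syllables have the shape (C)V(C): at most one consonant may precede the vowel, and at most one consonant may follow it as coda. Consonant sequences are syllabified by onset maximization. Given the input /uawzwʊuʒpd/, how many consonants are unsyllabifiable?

Syllabifying with onset maximization leaves /z/, /p/, /d/ stranded (at most one coda consonant is licensed; onsets are limited to one consonant).

3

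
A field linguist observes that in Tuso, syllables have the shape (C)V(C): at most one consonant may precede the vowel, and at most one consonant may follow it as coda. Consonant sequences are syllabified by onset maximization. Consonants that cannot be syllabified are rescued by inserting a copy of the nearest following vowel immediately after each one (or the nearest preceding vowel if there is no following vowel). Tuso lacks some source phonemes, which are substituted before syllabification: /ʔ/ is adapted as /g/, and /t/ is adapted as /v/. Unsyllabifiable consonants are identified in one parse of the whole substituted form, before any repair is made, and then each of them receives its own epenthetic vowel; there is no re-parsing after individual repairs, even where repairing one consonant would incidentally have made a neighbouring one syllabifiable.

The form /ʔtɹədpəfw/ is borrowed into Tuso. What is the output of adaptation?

gəvəɹədpəfwə

Substitution: /ʔ/ → /g/, /t/ → /v/, giving /gvɹədpəfw/.
The consonants /g/, /v/, /w/ cannot be parsed into a legal (C)V(C) syllable (at most one coda consonant is licensed; onsets are limited to one consonant).
Epenthesis after each stranded consonant: /g/ → /gə/, /v/ → /və/, /w/ → /wə/.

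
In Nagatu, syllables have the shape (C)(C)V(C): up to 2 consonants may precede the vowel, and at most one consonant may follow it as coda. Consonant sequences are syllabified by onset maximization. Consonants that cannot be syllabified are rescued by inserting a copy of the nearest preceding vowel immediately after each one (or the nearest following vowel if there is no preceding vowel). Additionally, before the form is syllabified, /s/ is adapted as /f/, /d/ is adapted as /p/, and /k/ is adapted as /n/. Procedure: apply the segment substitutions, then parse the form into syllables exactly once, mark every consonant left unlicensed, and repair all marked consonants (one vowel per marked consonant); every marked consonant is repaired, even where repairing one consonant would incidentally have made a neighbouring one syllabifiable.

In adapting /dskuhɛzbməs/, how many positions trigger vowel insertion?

After substitution the input is /pfnuhɛzbməf/.
The unsyllabifiable consonants are /p/; each receives one epenthetic vowel.

1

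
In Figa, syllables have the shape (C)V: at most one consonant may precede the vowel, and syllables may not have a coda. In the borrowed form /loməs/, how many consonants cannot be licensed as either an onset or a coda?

Under (C)V, the unsyllabifiable consonants are /s/ (no codas are permitted; onsets are limited to one consonant).

1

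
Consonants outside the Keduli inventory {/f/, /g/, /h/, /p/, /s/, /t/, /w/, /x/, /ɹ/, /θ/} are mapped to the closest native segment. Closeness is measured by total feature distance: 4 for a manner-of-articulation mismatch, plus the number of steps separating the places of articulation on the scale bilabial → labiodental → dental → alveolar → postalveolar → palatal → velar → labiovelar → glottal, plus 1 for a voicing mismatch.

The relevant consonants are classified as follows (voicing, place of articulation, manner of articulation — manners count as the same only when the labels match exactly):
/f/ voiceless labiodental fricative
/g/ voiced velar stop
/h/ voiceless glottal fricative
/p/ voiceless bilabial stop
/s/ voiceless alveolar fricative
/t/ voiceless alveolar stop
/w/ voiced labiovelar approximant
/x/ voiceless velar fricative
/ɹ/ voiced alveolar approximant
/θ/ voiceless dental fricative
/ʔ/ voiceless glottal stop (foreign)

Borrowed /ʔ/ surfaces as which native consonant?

g

/g/ is closest: same manner (stop), place distance 2 (glottal→velar), voicing differs (+1); total 3. Next closest is /h/ at distance 4.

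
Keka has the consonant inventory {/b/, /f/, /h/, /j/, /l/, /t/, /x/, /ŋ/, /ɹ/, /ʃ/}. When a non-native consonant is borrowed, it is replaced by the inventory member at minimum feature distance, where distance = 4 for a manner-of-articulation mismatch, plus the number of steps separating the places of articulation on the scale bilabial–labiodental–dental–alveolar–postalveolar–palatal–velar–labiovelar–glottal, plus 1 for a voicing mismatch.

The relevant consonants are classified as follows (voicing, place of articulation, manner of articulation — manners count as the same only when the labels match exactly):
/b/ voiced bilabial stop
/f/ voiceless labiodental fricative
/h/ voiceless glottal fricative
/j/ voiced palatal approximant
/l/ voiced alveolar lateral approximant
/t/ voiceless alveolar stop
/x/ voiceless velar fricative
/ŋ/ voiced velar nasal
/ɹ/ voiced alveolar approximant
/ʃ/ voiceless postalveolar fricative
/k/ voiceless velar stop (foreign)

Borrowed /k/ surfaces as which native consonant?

/t/ is closest: same manner (stop), place distance 3 (velar→alveolar), same voicing; total 3. Next closest is /x/ at distance 4.

t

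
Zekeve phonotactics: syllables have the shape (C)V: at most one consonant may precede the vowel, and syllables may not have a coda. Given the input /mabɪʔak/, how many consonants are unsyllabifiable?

The consonants /k/ cannot be parsed into a legal (C)V syllable (no codas are permitted; onsets are limited to one consonant).

1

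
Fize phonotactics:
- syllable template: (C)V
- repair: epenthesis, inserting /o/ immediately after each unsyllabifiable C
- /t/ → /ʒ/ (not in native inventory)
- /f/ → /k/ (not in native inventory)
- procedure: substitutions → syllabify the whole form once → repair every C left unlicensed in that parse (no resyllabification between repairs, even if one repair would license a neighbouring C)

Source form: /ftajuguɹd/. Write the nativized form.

koʒajuguɹodo

Substitution: /f/ → /k/, /t/ → /ʒ/, giving /kʒajuguɹd/.
Under (C)V, the unsyllabifiable consonants are /k/, /ɹ/, /d/ (no codas are permitted; onsets are limited to one consonant).
Epenthesis after each stranded consonant: /k/ → /ko/, /ɹ/ → /ɹo/, /d/ → /do/.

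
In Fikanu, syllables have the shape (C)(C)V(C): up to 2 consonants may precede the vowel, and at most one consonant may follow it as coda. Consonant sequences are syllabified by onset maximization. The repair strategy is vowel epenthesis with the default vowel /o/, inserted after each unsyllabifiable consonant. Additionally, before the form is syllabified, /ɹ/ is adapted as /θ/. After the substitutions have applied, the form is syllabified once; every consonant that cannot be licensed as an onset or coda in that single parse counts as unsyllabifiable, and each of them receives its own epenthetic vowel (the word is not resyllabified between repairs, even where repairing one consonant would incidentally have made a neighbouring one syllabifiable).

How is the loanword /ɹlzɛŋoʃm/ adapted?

θolzɛŋoʃmo

Substitution: /ɹ/ → /θ/, giving /θlzɛŋoʃm/.
Under (C)(C)V(C), the unsyllabifiable consonants are /θ/, /m/ (at most one coda consonant is licensed; onsets may contain at most 2 consonants).
Each unlicensed consonant becomes the onset of a new syllable: /θ/ → /θo/, /m/ → /mo/.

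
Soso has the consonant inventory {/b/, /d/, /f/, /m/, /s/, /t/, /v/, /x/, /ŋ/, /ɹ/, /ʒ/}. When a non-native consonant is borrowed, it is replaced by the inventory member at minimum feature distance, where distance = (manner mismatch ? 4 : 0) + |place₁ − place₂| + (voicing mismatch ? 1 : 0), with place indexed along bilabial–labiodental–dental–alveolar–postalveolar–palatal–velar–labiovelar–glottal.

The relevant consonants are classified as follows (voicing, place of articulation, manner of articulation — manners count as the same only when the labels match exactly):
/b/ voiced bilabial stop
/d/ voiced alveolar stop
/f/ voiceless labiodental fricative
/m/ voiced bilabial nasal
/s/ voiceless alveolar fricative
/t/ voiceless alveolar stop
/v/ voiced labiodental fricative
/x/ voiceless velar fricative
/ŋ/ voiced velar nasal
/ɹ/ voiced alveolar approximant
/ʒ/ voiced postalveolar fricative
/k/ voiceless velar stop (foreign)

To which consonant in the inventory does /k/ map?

t

/t/ is closest: same manner (stop), place distance 3 (velar→alveolar), same voicing; total 3. Next closest is /d/ at distance 4.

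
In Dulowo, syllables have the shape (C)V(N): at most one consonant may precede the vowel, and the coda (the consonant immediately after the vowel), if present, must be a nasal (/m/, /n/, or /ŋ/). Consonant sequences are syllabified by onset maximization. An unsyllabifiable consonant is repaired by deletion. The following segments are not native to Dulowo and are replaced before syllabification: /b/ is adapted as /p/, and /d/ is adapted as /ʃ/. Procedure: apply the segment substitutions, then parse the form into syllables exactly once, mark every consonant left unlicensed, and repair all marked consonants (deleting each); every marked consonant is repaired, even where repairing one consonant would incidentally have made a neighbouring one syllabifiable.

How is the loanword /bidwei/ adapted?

Substitution: /b/ → /p/, /d/ → /ʃ/, giving /piʃwei/.
Under (C)V(N), the unsyllabifiable consonants are /ʃ/ (only a nasal (/m/, /n/, or /ŋ/) is licensed in coda position; onsets are limited to one consonant).
Each unlicensed consonant is deleted: /ʃ/.

piwei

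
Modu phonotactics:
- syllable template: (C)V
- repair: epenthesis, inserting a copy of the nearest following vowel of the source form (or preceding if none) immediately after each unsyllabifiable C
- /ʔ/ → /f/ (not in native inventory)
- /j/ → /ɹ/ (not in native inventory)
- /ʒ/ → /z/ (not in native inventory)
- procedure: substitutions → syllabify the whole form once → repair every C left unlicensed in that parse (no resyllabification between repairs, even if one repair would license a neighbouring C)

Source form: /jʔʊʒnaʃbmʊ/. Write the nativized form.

ɹʊfʊzanaʃʊbʊmʊ

Substitution: /j/ → /ɹ/, /ʔ/ → /f/, /ʒ/ → /z/, giving /ɹfʊznaʃbmʊ/.
Under (C)V, the unsyllabifiable consonants are /ɹ/, /z/, /ʃ/, /b/ (no codas are permitted; onsets are limited to one consonant).
Each unlicensed consonant becomes the onset of a new syllable: /ɹ/ → /ɹʊ/, /z/ → /za/, /ʃ/ → /ʃʊ/, /b/ → /bʊ/.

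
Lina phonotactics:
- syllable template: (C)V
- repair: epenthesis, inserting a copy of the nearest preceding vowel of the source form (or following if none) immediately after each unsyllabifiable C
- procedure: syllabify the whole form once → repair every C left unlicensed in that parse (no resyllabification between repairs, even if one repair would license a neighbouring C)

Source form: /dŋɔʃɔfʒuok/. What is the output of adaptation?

dɔŋɔʃɔfɔʒuoko

Under (C)V, the unsyllabifiable consonants are /d/, /f/, /k/ (no codas are permitted; onsets are limited to one consonant).
Each unlicensed consonant becomes the onset of a new syllable: /d/ → /dɔ/, /f/ → /fɔ/, /k/ → /ko/.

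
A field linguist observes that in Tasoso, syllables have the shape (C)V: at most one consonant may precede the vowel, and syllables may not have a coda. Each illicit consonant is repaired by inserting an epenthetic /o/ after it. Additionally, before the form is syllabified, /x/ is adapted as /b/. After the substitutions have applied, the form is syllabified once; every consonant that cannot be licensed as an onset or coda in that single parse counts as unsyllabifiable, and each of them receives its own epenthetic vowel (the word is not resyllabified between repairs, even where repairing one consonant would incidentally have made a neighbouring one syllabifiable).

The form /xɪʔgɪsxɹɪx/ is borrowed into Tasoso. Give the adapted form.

Substitution: /x/ → /b/, giving /bɪʔgɪsbɹɪb/.
Under (C)V, the unsyllabifiable consonants are /ʔ/, /s/, /b/, /b/ (no codas are permitted; onsets are limited to one consonant).
Epenthesis after each stranded consonant: /ʔ/ → /ʔo/, /s/ → /so/, /b/ → /bo/, /b/ → /bo/.

bɪʔogɪsoboɹɪbo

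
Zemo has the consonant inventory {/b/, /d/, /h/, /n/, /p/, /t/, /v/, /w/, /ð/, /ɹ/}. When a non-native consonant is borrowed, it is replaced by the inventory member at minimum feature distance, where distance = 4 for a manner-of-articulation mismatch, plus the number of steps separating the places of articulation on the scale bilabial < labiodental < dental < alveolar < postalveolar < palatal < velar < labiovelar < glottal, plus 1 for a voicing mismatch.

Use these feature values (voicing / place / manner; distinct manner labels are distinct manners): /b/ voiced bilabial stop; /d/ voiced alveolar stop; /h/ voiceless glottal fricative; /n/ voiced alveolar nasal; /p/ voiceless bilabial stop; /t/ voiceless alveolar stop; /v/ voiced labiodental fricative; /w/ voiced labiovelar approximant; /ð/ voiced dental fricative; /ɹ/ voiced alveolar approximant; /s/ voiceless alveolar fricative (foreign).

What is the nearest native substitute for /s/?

/ð/ is closest: same manner (fricative), place distance 1 (alveolar→dental), voicing differs (+1); total 2. Next closest is /v/ at distance 3.

ð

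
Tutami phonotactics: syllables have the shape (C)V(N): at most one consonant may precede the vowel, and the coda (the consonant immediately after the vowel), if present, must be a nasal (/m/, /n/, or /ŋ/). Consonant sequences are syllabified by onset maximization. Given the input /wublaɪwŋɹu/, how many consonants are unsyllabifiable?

3

Under (C)V(N), the unsyllabifiable consonants are /b/, /w/, /ŋ/ (only a nasal (/m/, /n/, or /ŋ/) is licensed in coda position; onsets are limited to one consonant).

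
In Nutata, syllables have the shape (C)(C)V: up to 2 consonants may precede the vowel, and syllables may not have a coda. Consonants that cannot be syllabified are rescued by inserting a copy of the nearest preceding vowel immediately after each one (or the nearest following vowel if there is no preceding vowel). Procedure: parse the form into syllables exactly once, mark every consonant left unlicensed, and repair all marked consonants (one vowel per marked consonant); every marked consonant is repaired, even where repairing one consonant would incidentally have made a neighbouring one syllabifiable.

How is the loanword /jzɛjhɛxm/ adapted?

Under (C)(C)V, the unsyllabifiable consonants are /x/, /m/ (no codas are permitted; onsets may contain at most 2 consonants).
Epenthesis after each stranded consonant: /x/ → /xɛ/, /m/ → /mɛ/.

jzɛjhɛxɛmɛ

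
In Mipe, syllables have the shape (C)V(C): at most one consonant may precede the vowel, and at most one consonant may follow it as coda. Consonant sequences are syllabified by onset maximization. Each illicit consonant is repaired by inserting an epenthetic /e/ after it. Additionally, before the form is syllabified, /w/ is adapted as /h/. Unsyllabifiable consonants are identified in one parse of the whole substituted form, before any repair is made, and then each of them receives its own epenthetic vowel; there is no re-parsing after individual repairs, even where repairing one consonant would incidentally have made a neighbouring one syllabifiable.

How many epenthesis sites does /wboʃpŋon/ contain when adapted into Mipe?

2

After substitution the input is /hboʃpŋon/.
The unsyllabifiable consonants are /h/, /p/; each receives one epenthetic vowel.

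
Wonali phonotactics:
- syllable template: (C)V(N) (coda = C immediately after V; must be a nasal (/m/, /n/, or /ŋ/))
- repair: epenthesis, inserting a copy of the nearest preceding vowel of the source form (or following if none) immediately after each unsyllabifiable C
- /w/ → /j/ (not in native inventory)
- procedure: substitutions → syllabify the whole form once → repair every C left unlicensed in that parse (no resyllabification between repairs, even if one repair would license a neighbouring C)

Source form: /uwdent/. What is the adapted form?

ujudente

Substitution: /w/ → /j/, giving /ujdent/.
Under (C)V(N), the unsyllabifiable consonants are /j/, /t/ (only a nasal (/m/, /n/, or /ŋ/) is licensed in coda position; onsets are limited to one consonant).
Each unlicensed consonant becomes the onset of a new syllable: /j/ → /ju/, /t/ → /te/.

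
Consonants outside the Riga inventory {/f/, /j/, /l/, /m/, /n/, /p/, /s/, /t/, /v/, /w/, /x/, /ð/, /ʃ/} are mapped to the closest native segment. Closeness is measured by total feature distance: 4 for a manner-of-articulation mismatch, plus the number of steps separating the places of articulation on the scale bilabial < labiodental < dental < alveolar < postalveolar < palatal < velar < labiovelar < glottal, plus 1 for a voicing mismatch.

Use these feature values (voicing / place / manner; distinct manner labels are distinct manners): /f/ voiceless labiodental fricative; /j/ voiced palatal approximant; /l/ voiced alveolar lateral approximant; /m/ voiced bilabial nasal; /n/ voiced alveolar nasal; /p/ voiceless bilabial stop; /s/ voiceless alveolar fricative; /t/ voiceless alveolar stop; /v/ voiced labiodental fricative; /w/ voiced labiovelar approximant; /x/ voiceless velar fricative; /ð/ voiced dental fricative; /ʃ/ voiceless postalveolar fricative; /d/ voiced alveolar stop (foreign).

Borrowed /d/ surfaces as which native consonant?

/t/ is closest: same manner (stop), place distance 0 (alveolar→alveolar), voicing differs (+1); total 1. Next closest is /l/ at distance 4.

t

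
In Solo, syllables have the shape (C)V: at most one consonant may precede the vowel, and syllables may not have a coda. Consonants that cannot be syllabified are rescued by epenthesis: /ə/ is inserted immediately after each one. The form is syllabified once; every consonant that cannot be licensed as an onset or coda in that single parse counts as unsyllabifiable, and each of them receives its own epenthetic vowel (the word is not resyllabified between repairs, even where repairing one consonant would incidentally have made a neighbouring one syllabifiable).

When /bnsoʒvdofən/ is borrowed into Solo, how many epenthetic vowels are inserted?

5

The unsyllabifiable consonants are /b/, /n/, /ʒ/, /v/, /n/; each receives one epenthetic vowel.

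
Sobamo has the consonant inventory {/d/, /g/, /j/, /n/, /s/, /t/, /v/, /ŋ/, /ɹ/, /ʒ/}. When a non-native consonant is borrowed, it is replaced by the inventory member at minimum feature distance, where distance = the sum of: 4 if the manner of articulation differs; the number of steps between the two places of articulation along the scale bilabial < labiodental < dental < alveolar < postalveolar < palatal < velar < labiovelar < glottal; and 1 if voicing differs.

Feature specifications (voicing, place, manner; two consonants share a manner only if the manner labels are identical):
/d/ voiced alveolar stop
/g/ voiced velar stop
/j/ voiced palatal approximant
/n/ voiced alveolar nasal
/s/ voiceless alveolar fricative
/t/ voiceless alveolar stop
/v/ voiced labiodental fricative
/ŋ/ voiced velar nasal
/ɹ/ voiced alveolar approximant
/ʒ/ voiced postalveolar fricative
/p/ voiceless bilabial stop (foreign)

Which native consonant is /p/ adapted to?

t

/t/ is closest: same manner (stop), place distance 3 (bilabial→alveolar), same voicing; total 3. Next closest is /d/ at distance 4.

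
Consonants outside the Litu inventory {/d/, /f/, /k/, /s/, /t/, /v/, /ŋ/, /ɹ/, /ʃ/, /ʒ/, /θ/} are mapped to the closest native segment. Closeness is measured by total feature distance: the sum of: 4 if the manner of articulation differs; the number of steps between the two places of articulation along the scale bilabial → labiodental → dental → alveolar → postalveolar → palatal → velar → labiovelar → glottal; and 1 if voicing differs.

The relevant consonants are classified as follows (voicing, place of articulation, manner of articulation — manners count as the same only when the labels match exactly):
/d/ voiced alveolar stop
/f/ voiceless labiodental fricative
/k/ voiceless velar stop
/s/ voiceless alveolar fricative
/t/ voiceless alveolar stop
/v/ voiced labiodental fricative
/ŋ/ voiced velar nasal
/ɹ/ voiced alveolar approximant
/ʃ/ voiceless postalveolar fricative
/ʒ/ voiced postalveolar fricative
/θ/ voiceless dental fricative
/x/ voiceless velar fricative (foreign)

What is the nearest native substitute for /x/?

/ʃ/ is closest: same manner (fricative), place distance 2 (velar→postalveolar), same voicing; total 2. Next closest is /s/ at distance 3.

ʃ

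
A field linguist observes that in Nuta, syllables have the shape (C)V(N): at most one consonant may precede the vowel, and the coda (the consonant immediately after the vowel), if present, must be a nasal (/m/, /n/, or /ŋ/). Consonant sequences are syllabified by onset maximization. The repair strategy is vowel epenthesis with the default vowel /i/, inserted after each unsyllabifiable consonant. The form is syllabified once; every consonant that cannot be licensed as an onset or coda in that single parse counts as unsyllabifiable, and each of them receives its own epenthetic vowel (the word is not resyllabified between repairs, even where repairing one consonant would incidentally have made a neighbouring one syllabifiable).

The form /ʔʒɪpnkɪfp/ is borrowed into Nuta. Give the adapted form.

The consonants /ʔ/, /p/, /n/, /f/, /p/ cannot be parsed into a legal (C)V(N) syllable (only a nasal (/m/, /n/, or /ŋ/) is licensed in coda position; onsets are limited to one consonant).
Inserting the epenthetic vowel yields /ʔ/ → /ʔi/, /p/ → /pi/, /n/ → /ni/, /f/ → /fi/, /p/ → /pi/.

ʔiʒɪpinikɪfipi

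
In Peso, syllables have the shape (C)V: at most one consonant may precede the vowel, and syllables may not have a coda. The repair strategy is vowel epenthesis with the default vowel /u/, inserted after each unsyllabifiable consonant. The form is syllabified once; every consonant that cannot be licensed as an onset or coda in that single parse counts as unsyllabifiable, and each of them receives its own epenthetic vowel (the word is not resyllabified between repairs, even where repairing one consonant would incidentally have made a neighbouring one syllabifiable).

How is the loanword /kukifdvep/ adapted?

kukifuduvepu

Under (C)V, the unsyllabifiable consonants are /f/, /d/, /p/ (no codas are permitted; onsets are limited to one consonant).
Epenthesis after each stranded consonant: /f/ → /fu/, /d/ → /du/, /p/ → /pu/.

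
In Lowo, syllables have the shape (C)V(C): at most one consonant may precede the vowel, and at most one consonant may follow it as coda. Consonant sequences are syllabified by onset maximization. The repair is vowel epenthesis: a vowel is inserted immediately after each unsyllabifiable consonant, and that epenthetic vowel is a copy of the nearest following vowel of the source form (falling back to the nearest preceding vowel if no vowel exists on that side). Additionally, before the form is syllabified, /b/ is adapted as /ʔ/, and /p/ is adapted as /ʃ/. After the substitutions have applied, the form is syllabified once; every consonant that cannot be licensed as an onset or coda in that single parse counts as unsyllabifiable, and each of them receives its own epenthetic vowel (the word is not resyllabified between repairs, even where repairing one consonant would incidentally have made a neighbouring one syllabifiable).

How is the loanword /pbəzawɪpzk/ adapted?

ʃəʔəzawɪʃzɪkɪ

Substitution: /p/ → /ʃ/, /b/ → /ʔ/, giving /ʃʔəzawɪʃzk/.
Under (C)V(C), the unsyllabifiable consonants are /ʃ/, /z/, /k/ (at most one coda consonant is licensed; onsets are limited to one consonant).
Each unlicensed consonant becomes the onset of a new syllable: /ʃ/ → /ʃə/, /z/ → /zɪ/, /k/ → /kɪ/.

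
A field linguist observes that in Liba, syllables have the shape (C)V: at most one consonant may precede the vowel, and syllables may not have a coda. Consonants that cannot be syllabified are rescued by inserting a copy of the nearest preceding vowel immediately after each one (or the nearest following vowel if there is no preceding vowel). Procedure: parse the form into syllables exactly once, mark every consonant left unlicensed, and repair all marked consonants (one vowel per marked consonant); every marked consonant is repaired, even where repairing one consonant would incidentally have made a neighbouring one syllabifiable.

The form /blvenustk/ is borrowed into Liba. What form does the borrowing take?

belevenusutuku

The consonants /b/, /l/, /s/, /t/, /k/ cannot be parsed into a legal (C)V syllable (no codas are permitted; onsets are limited to one consonant).
Each unlicensed consonant becomes the onset of a new syllable: /b/ → /be/, /l/ → /le/, /s/ → /su/, /t/ → /tu/, /k/ → /ku/.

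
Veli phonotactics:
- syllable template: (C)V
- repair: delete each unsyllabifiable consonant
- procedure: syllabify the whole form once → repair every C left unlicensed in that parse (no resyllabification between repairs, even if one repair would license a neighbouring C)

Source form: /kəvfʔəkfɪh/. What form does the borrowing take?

kəʔəfɪ

The consonants /v/, /f/, /k/, /h/ cannot be parsed into a legal (C)V syllable (no codas are permitted; onsets are limited to one consonant).
Each unlicensed consonant is deleted: /v/, /f/, /k/, /h/.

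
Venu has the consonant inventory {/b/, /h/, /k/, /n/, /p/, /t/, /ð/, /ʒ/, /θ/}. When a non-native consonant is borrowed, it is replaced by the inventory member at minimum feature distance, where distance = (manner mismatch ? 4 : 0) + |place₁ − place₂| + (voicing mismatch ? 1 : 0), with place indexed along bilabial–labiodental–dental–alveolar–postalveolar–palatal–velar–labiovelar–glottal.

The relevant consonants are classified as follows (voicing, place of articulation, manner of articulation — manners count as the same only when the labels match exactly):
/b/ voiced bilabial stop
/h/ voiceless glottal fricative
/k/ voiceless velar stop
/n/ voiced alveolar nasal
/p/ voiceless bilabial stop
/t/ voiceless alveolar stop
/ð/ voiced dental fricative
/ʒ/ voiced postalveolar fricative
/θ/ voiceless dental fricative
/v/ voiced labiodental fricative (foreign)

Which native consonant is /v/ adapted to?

/ð/ is closest: same manner (fricative), place distance 1 (labiodental→dental), same voicing; total 1. Next closest is /θ/ at distance 2.

ð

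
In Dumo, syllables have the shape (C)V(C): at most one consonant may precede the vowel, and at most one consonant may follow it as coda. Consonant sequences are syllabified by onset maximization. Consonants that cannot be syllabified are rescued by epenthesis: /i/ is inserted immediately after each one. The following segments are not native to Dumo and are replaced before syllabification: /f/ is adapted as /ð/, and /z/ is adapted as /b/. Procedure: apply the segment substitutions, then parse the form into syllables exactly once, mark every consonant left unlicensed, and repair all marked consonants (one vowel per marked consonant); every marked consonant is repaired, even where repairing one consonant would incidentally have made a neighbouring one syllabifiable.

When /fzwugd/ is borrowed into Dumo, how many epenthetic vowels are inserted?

3

After substitution the input is /ðbwugd/.
The unsyllabifiable consonants are /ð/, /b/, /d/; each receives one epenthetic vowel.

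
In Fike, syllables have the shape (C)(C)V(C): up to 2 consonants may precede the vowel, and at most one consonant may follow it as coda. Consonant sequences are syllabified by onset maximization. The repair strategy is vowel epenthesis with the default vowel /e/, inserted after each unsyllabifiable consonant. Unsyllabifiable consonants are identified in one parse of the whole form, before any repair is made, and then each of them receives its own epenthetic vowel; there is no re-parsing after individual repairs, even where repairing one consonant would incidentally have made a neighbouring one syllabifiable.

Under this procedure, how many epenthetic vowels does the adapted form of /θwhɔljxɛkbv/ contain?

3

The unsyllabifiable consonants are /θ/, /b/, /v/; each receives one epenthetic vowel.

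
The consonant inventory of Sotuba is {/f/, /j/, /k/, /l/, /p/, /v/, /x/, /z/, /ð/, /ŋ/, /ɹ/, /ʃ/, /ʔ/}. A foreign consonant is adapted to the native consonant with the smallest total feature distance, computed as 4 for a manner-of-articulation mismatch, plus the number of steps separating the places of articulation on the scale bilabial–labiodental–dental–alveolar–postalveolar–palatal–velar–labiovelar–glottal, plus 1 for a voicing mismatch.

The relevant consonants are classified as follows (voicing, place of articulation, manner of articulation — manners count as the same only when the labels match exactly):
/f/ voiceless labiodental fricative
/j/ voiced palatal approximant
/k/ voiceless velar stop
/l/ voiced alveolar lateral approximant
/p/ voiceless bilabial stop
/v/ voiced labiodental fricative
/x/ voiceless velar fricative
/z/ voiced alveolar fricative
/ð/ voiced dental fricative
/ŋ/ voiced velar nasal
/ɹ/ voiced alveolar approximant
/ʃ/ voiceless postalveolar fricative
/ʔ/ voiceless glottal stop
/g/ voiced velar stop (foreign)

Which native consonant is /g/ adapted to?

/k/ is closest: same manner (stop), place distance 0 (velar→velar), voicing differs (+1); total 1. Next closest is /ʔ/ at distance 3.

k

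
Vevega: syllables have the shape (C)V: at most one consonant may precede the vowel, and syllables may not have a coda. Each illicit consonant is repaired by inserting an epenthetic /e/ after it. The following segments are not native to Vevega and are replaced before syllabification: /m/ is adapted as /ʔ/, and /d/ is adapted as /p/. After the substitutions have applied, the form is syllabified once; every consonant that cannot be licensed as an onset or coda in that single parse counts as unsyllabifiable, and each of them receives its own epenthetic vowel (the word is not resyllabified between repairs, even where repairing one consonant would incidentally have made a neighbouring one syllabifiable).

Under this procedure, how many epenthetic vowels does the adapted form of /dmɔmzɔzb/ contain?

4

After substitution the input is /pʔɔʔzɔzb/.
The unsyllabifiable consonants are /p/, /ʔ/, /z/, /b/; each receives one epenthetic vowel.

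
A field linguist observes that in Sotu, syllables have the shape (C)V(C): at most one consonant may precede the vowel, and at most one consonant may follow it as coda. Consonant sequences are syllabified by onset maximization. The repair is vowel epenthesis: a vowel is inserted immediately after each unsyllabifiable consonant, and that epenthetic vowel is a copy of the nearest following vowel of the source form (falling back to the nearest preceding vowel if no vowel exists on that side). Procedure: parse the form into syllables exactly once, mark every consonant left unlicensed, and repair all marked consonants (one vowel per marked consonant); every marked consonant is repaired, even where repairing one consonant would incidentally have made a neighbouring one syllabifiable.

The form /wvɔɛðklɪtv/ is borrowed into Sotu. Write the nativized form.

wɔvɔɛðkɪlɪtvɪ

The consonants /w/, /k/, /v/ cannot be parsed into a legal (C)V(C) syllable (at most one coda consonant is licensed; onsets are limited to one consonant).
Each unlicensed consonant becomes the onset of a new syllable: /w/ → /wɔ/, /k/ → /kɪ/, /v/ → /vɪ/.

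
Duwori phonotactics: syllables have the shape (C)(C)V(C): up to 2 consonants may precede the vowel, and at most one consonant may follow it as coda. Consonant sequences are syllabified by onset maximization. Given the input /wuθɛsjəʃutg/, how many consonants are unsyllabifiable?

1

The consonants /g/ cannot be parsed into a legal (C)(C)V(C) syllable (at most one coda consonant is licensed; onsets may contain at most 2 consonants).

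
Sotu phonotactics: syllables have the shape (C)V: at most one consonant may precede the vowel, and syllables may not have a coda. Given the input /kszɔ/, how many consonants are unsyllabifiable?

The consonants /k/, /s/ cannot be parsed into a legal (C)V syllable (no codas are permitted; onsets are limited to one consonant).

2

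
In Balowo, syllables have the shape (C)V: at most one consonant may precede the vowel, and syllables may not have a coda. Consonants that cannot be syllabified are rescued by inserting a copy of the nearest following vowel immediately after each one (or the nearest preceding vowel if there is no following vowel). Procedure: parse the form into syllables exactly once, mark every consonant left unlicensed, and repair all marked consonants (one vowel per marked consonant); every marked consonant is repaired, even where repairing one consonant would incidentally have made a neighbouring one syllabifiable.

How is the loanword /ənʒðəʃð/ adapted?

Syllabifying with onset maximization leaves /n/, /ʒ/, /ʃ/, /ð/ stranded (no codas are permitted; onsets are limited to one consonant).
Epenthesis after each stranded consonant: /n/ → /nə/, /ʒ/ → /ʒə/, /ʃ/ → /ʃə/, /ð/ → /ðə/.

ənəʒəðəʃəðə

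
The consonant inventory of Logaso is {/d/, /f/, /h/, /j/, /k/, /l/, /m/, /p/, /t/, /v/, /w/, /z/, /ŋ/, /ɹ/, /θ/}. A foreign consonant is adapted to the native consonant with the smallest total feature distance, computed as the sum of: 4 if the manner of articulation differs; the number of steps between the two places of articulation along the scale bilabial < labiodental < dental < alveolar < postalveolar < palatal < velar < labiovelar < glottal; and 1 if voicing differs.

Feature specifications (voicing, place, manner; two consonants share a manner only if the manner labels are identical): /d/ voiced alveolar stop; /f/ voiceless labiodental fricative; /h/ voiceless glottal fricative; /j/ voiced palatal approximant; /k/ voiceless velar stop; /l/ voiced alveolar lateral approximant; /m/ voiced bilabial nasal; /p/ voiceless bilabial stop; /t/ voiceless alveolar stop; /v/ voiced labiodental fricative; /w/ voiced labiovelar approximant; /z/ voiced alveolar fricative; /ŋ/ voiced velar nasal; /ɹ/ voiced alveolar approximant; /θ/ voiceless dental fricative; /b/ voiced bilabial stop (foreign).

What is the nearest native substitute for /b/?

p

/p/ is closest: same manner (stop), place distance 0 (bilabial→bilabial), voicing differs (+1); total 1. Next closest is /d/ at distance 3.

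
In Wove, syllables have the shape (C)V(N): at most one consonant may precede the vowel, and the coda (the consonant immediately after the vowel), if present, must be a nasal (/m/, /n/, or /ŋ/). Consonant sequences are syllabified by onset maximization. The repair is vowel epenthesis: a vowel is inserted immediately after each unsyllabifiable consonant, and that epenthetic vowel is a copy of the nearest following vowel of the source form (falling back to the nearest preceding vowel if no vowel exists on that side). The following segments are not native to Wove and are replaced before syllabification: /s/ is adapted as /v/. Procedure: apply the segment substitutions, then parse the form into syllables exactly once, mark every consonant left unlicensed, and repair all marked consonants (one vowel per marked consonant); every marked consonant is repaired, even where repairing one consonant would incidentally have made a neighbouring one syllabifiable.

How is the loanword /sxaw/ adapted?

vaxawa

Substitution: /s/ → /v/, giving /vxaw/.
Syllabifying with onset maximization leaves /v/, /w/ stranded (only a nasal (/m/, /n/, or /ŋ/) is licensed in coda position; onsets are limited to one consonant).
Inserting the epenthetic vowel yields /v/ → /va/, /w/ → /wa/.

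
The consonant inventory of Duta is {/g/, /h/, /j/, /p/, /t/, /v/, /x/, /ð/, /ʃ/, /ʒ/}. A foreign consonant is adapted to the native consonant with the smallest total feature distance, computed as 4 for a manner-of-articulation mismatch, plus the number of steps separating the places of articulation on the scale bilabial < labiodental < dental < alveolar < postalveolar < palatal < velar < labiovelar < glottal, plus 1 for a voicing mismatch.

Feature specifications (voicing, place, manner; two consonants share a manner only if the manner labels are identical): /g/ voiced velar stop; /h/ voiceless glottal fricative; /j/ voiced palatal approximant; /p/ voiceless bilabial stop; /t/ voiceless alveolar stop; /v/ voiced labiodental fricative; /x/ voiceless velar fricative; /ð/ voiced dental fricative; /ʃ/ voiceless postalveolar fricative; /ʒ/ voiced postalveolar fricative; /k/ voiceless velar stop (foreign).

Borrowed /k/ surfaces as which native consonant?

g

/g/ is closest: same manner (stop), place distance 0 (velar→velar), voicing differs (+1); total 1. Next closest is /t/ at distance 3.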